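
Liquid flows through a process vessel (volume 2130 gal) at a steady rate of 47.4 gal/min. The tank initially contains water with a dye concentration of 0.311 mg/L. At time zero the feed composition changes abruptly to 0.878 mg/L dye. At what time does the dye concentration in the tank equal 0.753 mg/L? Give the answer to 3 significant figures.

67.9 min

Transient balance on the dissolved component: V dC/dt = Q(C_in − C), so τ = V/Q = 44.937 min.
C(t) = C_in + (C₀ − C_in) e^(−t/τ). Set C = 0.753 and solve for t:
e^(−t/τ) = (C − C_in)/(C₀ − C_in) = (0.753 − 0.878)/(0.311 − 0.878) = 0.22046
t = −τ ln(…) = 44.937 × 1.5120 = 67.946 min.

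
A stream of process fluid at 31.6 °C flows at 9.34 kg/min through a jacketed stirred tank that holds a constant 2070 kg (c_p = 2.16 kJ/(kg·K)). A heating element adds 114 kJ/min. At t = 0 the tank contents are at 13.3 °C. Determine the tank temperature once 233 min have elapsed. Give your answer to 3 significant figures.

Heat balance on the well-mixed liquid: M c_p dT/dt = ṁ c_p (T_in − T) + 114.
Rearrange: dT/dt = (T_ss − T)/τ with τ = M/ṁ = 221.63 min and T_ss = T_in + Q̇/(ṁ c_p) = 37.251 °C.
Integrating: T(t) = T_ss + (T₀ − T_ss) e^(−t/τ).
T(233) = 37.251 + (-23.951)·e^(−233/221.63) = 37.251 + (-23.951)·0.34948 = 28.880 °C.

28.9 °C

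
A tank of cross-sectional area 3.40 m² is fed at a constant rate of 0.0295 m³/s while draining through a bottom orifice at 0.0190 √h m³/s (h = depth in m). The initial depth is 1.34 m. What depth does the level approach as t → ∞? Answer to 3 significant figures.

2.41 m

A dh/dt = Q_in − 0.0190 √h. Steady state requires inflow = outflow:
Q_in = 0.0190 √h_ss ⇒ √h_ss = 0.0295/0.0190 = 1.5526.
h_ss = 1.5526² = 2.4107 m. (Since h₀ = 1.34 m < h_ss, the level will rise toward this value.)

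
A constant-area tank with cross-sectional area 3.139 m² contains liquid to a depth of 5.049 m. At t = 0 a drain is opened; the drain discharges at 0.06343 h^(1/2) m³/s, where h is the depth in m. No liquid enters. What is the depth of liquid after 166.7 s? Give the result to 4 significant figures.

With no inflow, A dh/dt = −0.06343 √h.
∫ h^(−1/2) dh = −(0.06343/A) ∫ dt, giving 2√h = 2√h₀ − (0.06343/A) t.
√h = √5.049 − 0.06343·166.7/(2·3.139) = 2.24700 − 1.68426 = 0.562739.
h = 0.562739² = 0.316675 m.

0.3167 m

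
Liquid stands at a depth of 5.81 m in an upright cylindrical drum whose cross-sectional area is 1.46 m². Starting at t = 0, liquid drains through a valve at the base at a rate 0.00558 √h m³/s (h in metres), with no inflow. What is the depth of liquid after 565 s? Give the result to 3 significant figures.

1.77 m

A dh/dt = −Q_out = −0.00558 √h.
Separate and integrate: 2(√h − √h₀) = −(0.00558/A) t.
√h = √5.81 − 0.00558·565/(2·1.46) = 2.4104 − 1.0797 = 1.3307.
h = 1.3307² = 1.7708 m.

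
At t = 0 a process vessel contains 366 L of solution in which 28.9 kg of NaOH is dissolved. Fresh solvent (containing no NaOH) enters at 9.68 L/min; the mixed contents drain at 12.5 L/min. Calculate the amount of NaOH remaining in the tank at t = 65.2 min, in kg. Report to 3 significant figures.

1.31 kg

Let m(t) be the amount of NaOH. Volume: V(t) = V₀ + (Q_in − Q_out) t = 366 − 2.8200 t; V(65.2) = 182.14 L.
No NaOH enters, so dm/dt = −Q_out · (m/V).
dm/m = −Q_out dt/(V₀ − 2.8200 t); integrating gives ln(m/m₀) = −(Q_out/(Q_in−Q_out)) ln(V/V₀).
m = m₀ (V₀/V)^(Q_out/(Q_in−Q_out)) = 28.9 × (366/182.14)^(-4.4326) = 1.3105 kg.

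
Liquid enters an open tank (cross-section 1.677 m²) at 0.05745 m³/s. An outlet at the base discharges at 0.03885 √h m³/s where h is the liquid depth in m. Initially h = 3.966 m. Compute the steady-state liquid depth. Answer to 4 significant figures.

A dh/dt = Q_in − 0.03885 √h. Steady state requires inflow = outflow:
Q_in = 0.03885 √h_ss ⇒ √h_ss = 0.05745/0.03885 = 1.47876.
h_ss = 1.47876² = 2.18674 m. (Since h₀ = 3.966 m > h_ss, the level will fall toward this value.)

2.187 m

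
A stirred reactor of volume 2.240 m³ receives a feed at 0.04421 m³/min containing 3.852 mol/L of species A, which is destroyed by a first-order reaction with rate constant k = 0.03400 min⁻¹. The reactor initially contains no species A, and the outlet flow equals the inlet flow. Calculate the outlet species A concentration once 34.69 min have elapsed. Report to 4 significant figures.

Species balance: V dC/dt = Q C_in − Q C − k V C.
This is linear with rate a = Q/V + k = 0.0537366 min⁻¹.
C_ss = Q C_in/(Q + kV) = 1.41478 mol/L; C(t) = C_ss + (C₀ − C_ss) e^(−a t).
C(34.69) = 1.41478 + (-1.41478)·e^(−0.0537366·34.69) = 1.41478 + (-1.41478)·0.155032 = 1.19544 mol/L.

1.195 mol/L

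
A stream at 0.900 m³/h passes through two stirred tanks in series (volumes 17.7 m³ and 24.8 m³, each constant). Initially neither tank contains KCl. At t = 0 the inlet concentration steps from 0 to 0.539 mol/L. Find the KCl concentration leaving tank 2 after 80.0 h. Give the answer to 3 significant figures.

0.459 mol/L

Species balance on tank i: dCᵢ/dt = (Cᵢ₋₁ − Cᵢ)/τᵢ with τᵢ = Vᵢ/Q.
τ₁ = 17.7/0.900 = 19.667 h; τ₂ = 24.8/0.900 = 27.556 h.
Solving the cascade with C₁(0)=C₂(0)=0 gives C₂(t) = C_in[1 − (τ₁ e^(−t/τ₁) − τ₂ e^(−t/τ₂))/(τ₁ − τ₂)].
At t = 80.0: e^(−t/τ₁) = 0.017115, e^(−t/τ₂) = 0.054846.
C₂ = 0.539·[1 − (19.667·0.017115 − 27.556·0.054846)/(-7.8889)] = 0.539·0.85109 = 0.45874 mol/L.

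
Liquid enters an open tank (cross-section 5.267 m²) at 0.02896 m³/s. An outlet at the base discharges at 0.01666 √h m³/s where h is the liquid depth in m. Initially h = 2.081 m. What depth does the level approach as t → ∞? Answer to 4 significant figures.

Volume balance on the tank: A dh/dt = Q_in − 0.01666 √h. At steady state dh/dt = 0:
Q_in = 0.01666 √h_ss ⇒ √h_ss = 0.02896/0.01666 = 1.73830.
h_ss = 1.73830² = 3.02167 m. (Since h₀ = 2.081 m < h_ss, the level will rise toward this value.)

3.022 m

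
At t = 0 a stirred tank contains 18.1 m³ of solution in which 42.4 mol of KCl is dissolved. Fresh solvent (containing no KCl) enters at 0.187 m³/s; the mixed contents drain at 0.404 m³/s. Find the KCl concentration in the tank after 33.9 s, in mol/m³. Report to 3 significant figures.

1.49 mol/m³

Total volume: dV/dt = Q_in − Q_out = -0.21700 m³/s, so V(t) = 18.1 − 0.21700 t and V(33.9) = 10.744 m³.
No KCl enters, so dm/dt = −Q_out · (m/V).
dm/m = −Q_out dt/(V₀ − 0.21700 t); integrating gives ln(m/m₀) = −(Q_out/(Q_in−Q_out)) ln(V/V₀).
m = m₀ (V₀/V)^(Q_out/(Q_in−Q_out)) = 42.4 × (18.1/10.744)^(-1.8618) = 16.056 mol.
C = m/V = 16.056/10.744 = 1.4944 mol/m³.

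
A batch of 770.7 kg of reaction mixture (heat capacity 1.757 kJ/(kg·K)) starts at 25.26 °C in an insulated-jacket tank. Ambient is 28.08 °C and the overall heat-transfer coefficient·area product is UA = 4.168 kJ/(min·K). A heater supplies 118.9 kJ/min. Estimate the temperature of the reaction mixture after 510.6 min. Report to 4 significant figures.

Unsteady energy balance on the tank contents: M c_p dT/dt = −UA(T − T_amb) + Q̇.
dT/dt = (T_ss − T)/τ with T_ss = T_amb + Q̇/UA = 28.08 + 118.9/4.168 = 56.6069 °C, τ = M c_p/UA = 770.7·1.757/4.168 = 324.885 min.
T approaches T_ss exponentially: T(t) = T_ss + (T₀ − T_ss) e^(−t/τ).
T(510.6) = 56.6069 + (-31.3469)·0.207706 = 50.0960 °C.

50.10 °C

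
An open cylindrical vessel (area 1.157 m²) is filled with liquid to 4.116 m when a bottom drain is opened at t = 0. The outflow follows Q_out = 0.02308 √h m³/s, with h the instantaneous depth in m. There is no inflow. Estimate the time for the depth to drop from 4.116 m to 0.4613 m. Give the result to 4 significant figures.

Unsteady balance on liquid volume: A dh/dt = −0.02308 √h.
This is separable: 2 d(√h)/dt = −0.02308/A, so √h = √h₀ − (0.02308/(2A)) t.
t = 2A(√h₀ − √h)/0.02308 = 2·1.157·(√4.116 − √0.4613)/0.02308
  = 2.31400 × (2.02879 − 0.679191) / 0.02308 = 135.311 s.

135.3 s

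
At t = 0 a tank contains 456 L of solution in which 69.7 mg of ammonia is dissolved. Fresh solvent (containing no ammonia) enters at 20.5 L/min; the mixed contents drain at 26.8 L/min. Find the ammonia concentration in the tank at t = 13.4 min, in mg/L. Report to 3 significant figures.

0.0785 mg/L

Total volume: dV/dt = Q_in − Q_out = -6.3000 L/min, so V(t) = 456 − 6.3000 t and V(13.4) = 371.58 L.
Solute balance: dm/dt = 0 − Q_out C = −Q_out m/V(t).
dm/m = −Q_out dt/(V₀ − 6.3000 t); integrating gives ln(m/m₀) = −(Q_out/(Q_in−Q_out)) ln(V/V₀).
m = m₀ (V₀/V)^(Q_out/(Q_in−Q_out)) = 69.7 × (456/371.58)^(-4.2540) = 29.174 mg.
C = m/V = 29.174/371.58 = 0.078514 mg/L.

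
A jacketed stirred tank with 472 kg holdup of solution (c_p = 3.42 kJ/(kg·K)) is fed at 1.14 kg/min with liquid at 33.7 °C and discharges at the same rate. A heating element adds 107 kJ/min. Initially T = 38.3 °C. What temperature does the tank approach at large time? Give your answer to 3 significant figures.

M c_p dT/dt = ṁ c_p (T_in − T) + Q̇.
At steady state dT/dt = 0 ⇒ T_ss = T_in + Q̇/(ṁ c_p) = 33.7 + 107/(1.14·3.42) = 61.144 °C.

61.1 °C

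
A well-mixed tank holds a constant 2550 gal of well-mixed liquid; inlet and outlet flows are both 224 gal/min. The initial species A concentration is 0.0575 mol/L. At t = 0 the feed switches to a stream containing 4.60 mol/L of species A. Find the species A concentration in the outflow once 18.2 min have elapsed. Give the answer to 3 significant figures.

3.68 mol/L

Species balance on the tank: V dC/dt = Q(C_in − C).
Time constant τ = V/Q = 2550/224 = 11.384 min.
Integrating: C(t) = C_in + (C₀ − C_in) e^(−t/τ).
C(18.2) = 4.60 + (0.0575 − 4.60)·e^(−18.2/11.384) = 4.60 + (-4.5425)·0.20215 = 3.6817 mol/L.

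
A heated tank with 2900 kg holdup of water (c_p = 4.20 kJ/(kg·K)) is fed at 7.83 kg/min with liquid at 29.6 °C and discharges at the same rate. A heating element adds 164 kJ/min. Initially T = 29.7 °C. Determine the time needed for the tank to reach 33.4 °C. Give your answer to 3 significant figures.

524 min

M c_p dT/dt = ṁ c_p (T_in − T) + Q̇.
τ = M/ṁ = 370.37 min; T_ss = T_in + Q̇/(ṁ c_p) = 34.587 °C.
T(t) = T_ss + (T₀ − T_ss) e^(−t/τ). Set T = 33.4:
e^(−t/τ) = (33.4 − 34.587)/(29.7 − 34.587) = 0.24288
t = −370.37 · ln(0.24288) = 524.15 min.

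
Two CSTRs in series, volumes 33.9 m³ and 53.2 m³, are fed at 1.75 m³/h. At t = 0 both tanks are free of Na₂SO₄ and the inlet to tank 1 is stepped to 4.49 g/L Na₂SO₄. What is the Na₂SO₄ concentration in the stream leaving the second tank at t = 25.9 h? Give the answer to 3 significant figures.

Each tank obeys Vᵢ dCᵢ/dt = Q(Cᵢ₋₁ − Cᵢ), so τᵢ = Vᵢ/Q.
τ₁ = 33.9/1.75 = 19.371 h; τ₂ = 53.2/1.75 = 30.400 h.
Tank 1: C₁ = C_in(1 − e^(−t/τ₁)). Tank 2 (τ₁ ≠ τ₂): C₂ = C_in[1 − (τ₁ e^(−t/τ₁) − τ₂ e^(−t/τ₂))/(τ₁ − τ₂)].
At t = 25.9: e^(−t/τ₁) = 0.26263, e^(−t/τ₂) = 0.42657.
C₂ = 4.49·[1 − (19.371·0.26263 − 30.400·0.42657)/(-11.029)] = 4.49·0.28546 = 1.2817 g/L.

1.28 g/L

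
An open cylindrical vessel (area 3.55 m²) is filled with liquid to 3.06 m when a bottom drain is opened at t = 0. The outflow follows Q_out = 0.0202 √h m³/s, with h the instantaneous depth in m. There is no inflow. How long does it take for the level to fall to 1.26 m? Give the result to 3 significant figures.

220 s

A dh/dt = −Q_out = −0.0202 √h.
This is separable: 2 d(√h)/dt = −0.0202/A, so √h = √h₀ − (0.0202/(2A)) t.
t = 2A(√h₀ − √h)/0.0202 = 2·3.55·(√3.06 − √1.26)/0.0202
  = 7.1000 × (1.7493 − 1.1225) / 0.0202 = 220.31 s.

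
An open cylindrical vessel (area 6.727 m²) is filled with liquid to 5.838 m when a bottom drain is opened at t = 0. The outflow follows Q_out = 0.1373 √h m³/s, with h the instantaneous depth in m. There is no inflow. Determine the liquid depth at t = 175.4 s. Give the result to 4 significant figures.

A dh/dt = −Q_out = −0.1373 √h.
∫ h^(−1/2) dh = −(0.1373/A) ∫ dt, giving 2√h = 2√h₀ − (0.1373/A) t.
√h = √5.838 − 0.1373·175.4/(2·6.727) = 2.41620 − 1.78998 = 0.626213.
h = 0.626213² = 0.392143 m.

0.3921 m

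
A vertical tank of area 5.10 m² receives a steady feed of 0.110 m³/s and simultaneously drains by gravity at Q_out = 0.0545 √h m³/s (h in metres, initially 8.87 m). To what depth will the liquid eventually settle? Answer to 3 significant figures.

4.07 m

A dh/dt = Q_in − 0.0545 √h. Steady state requires inflow = outflow:
Q_in = 0.0545 √h_ss ⇒ √h_ss = 0.110/0.0545 = 2.0183.
h_ss = 2.0183² = 4.0737 m. (Since h₀ = 8.87 m > h_ss, the level will fall toward this value.)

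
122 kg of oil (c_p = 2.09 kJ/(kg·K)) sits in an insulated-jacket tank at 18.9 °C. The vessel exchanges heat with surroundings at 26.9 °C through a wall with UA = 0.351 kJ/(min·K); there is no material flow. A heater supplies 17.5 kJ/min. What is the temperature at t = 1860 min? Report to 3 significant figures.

Unsteady energy balance on the tank contents: M c_p dT/dt = −UA(T − T_amb) + Q̇.
dT/dt = (T_ss − T)/τ with T_ss = T_amb + Q̇/UA = 26.9 + 17.5/0.351 = 76.758 °C, τ = M c_p/UA = 122·2.09/0.351 = 726.44 min.
Solution: T(t) = T_ss + (T₀ − T_ss) e^(−t/τ).
T(1860) = 76.758 + (-57.858)·0.077271 = 72.287 °C.

72.3 °C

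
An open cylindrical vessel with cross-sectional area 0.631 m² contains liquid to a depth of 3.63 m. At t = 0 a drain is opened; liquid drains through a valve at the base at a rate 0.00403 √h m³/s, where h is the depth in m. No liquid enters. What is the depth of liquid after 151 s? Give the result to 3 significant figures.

2.03 m

With no inflow, A dh/dt = −0.00403 √h.
Separate and integrate: 2(√h − √h₀) = −(0.00403/A) t.
√h = √3.63 − 0.00403·151/(2·0.631) = 1.9053 − 0.48219 = 1.4231.
h = 1.4231² = 2.0251 m.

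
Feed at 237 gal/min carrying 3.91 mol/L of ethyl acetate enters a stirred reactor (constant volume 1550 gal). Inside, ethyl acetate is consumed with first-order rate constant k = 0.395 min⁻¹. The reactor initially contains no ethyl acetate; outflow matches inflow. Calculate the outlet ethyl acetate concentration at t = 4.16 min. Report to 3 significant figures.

0.979 mol/L

Accumulation = in − out − consumed: V dC/dt = Q C_in − Q C − k V C.
This is linear with rate a = Q/V + k = 0.54790 min⁻¹.
C_ss = Q C_in/(Q + kV) = 1.0912 mol/L; C(t) = C_ss + (C₀ − C_ss) e^(−a t).
C(4.16) = 1.0912 + (-1.0912)·e^(−0.54790·4.16) = 1.0912 + (-1.0912)·0.10236 = 0.97947 mol/L.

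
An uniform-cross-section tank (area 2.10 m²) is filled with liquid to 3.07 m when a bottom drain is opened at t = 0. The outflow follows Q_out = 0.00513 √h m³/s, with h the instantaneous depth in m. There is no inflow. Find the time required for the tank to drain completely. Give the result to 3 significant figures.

With no inflow, A dh/dt = −0.00513 √h.
This is separable: 2 d(√h)/dt = −0.00513/A, so √h = √h₀ − (0.00513/(2A)) t.
Tank is empty when √h = 0: t_empty = 2A√h₀/0.00513.
t_empty = 2·2.10·√3.07/0.00513 = 4.2000·1.7521/0.00513 = 1434.5 s.

1430 s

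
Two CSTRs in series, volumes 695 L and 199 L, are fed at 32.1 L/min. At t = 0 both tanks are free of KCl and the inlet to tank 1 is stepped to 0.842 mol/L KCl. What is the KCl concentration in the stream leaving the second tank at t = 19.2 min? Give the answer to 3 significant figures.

0.371 mol/L

Species balance on tank i: dCᵢ/dt = (Cᵢ₋₁ − Cᵢ)/τᵢ with τᵢ = Vᵢ/Q.
τ₁ = 695/32.1 = 21.651 min; τ₂ = 199/32.1 = 6.1994 min.
Tank 1: C₁ = C_in(1 − e^(−t/τ₁)). Tank 2 (τ₁ ≠ τ₂): C₂ = C_in[1 − (τ₁ e^(−t/τ₁) − τ₂ e^(−t/τ₂))/(τ₁ − τ₂)].
At t = 19.2: e^(−t/τ₁) = 0.41198, e^(−t/τ₂) = 0.045181.
C₂ = 0.842·[1 − (21.651·0.41198 − 6.1994·0.045181)/(15.452)] = 0.842·0.44086 = 0.37121 mol/L.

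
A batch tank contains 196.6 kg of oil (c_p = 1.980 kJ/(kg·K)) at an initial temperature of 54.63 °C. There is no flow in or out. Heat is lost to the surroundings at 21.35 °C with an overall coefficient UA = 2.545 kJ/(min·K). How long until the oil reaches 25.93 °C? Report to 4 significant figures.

M c_p dT/dt = −UA(T − T_amb).
τ = M c_p/UA = 152.954 min; T_ss = T_amb = 21.3500 °C.
T(t) = T_ss + (T₀ − T_ss)e^(−t/τ); set T = 25.93:
t = −τ ln[(T − T_ss)/(T₀ − T_ss)] = −152.954 · ln(0.137620) = 303.347 min.

303.3 min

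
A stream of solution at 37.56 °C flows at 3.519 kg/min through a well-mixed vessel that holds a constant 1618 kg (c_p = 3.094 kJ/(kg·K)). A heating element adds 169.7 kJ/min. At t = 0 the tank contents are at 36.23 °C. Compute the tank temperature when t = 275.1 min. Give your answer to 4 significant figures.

43.85 °C

M c_p dT/dt = ṁ c_p (T_in − T) + Q̇.
τ = M/ṁ = 459.790 min; T_ss = T_in + Q̇/(ṁ c_p) = 37.56 + 169.7/(3.519·3.094) = 53.1463 °C.
This is linear first-order; T(t) = T_ss + (T₀ − T_ss) e^(−t/τ).
T(275.1) = 53.1463 + (-16.9163)·e^(−275.1/459.790) = 53.1463 + (-16.9163)·0.549736 = 43.8468 °C.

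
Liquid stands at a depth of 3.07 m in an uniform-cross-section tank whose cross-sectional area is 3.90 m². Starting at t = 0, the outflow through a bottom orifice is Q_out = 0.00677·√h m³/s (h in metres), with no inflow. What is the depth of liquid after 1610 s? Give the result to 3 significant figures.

0.126 m

With no inflow, A dh/dt = −0.00677 √h.
This is separable: 2 d(√h)/dt = −0.00677/A, so √h = √h₀ − (0.00677/(2A)) t.
√h = √3.07 − 0.00677·1610/(2·3.90) = 1.7521 − 1.3974 = 0.35474.
h = 0.35474² = 0.12584 m.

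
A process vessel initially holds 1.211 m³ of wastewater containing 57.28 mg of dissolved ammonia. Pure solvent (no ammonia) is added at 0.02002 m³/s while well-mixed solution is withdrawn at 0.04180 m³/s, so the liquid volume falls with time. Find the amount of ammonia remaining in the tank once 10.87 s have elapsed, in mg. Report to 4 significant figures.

Let m(t) be the amount of ammonia. Volume: V(t) = V₀ + (Q_in − Q_out) t = 1.211 − 0.0217800 t; V(10.87) = 0.974251 m³.
No ammonia enters, so dm/dt = −Q_out · (m/V).
Separate: dm/m = −Q_out dt/V(t) ⇒ ln(m/m₀) = −(Q_out/(Q_in−Q_out)) ln(V/V₀).
m = m₀ (V₀/V)^(Q_out/(Q_in−Q_out)) = 57.28 × (1.211/0.974251)^(-1.91919) = 37.7304 mg.

37.73 mg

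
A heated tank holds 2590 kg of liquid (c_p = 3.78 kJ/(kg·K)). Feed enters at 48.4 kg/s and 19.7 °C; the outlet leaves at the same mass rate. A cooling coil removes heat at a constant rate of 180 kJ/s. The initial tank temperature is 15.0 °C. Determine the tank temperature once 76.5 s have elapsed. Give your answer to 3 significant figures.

17.8 °C

Heat balance on the well-mixed liquid: M c_p dT/dt = ṁ c_p (T_in − T) − 180.
τ = M/ṁ = 53.512 s; T_ss = T_in − Q̇/(ṁ c_p) = 19.7 − 180/(48.4·3.78) = 18.716 °C.
Integrating: T(t) = T_ss + (T₀ − T_ss) e^(−t/τ).
T(76.5) = 18.716 + (-3.7161)·e^(−76.5/53.512) = 18.716 + (-3.7161)·0.23941 = 17.826 °C.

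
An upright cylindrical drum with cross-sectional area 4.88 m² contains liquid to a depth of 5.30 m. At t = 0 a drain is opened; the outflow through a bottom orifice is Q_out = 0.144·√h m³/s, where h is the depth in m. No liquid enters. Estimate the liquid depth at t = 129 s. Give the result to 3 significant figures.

A dh/dt = −Q_out = −0.144 √h.
∫ h^(−1/2) dh = −(0.144/A) ∫ dt, giving 2√h = 2√h₀ − (0.144/A) t.
√h = √5.30 − 0.144·129/(2·4.88) = 2.3022 − 1.9033 = 0.39889.
h = 0.39889² = 0.15912 m.

0.159 m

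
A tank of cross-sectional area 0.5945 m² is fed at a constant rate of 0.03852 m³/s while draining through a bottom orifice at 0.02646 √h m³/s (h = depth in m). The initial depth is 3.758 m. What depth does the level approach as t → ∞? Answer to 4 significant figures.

A dh/dt = Q_in − 0.02646 √h. Steady state requires inflow = outflow:
Q_in = 0.02646 √h_ss ⇒ √h_ss = 0.03852/0.02646 = 1.45578.
h_ss = 1.45578² = 2.11930 m. (Since h₀ = 3.758 m > h_ss, the level will fall toward this value.)

2.119 m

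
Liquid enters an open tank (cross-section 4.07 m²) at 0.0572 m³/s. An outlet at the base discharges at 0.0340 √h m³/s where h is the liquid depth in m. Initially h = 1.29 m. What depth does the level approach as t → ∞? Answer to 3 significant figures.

A dh/dt = Q_in − 0.0340 √h. Steady state requires inflow = outflow:
Q_in = 0.0340 √h_ss ⇒ √h_ss = 0.0572/0.0340 = 1.6824.
h_ss = 1.6824² = 2.8303 m. (Since h₀ = 1.29 m < h_ss, the level will rise toward this value.)

2.83 m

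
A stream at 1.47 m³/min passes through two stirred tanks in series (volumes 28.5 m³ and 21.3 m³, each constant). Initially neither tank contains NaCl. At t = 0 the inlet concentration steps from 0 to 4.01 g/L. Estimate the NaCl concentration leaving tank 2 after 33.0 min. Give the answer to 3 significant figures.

Species balance on tank i: dCᵢ/dt = (Cᵢ₋₁ − Cᵢ)/τᵢ with τᵢ = Vᵢ/Q.
τ₁ = 28.5/1.47 = 19.388 min; τ₂ = 21.3/1.47 = 14.490 min.
Solving the cascade with C₁(0)=C₂(0)=0 gives C₂(t) = C_in[1 − (τ₁ e^(−t/τ₁) − τ₂ e^(−t/τ₂))/(τ₁ − τ₂)].
At t = 33.0: e^(−t/τ₁) = 0.18230, e^(−t/τ₂) = 0.10254.
C₂ = 4.01·[1 − (19.388·0.18230 − 14.490·0.10254)/(4.8980)] = 4.01·0.58176 = 2.3328 g/L.

2.33 g/L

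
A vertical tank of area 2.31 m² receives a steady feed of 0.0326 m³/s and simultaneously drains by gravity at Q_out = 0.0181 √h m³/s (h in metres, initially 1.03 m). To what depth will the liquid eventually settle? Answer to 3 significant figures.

A dh/dt = Q_in − 0.0181 √h. Steady state requires inflow = outflow:
Q_in = 0.0181 √h_ss ⇒ √h_ss = 0.0326/0.0181 = 1.8011.
h_ss = 1.8011² = 3.2440 m. (Since h₀ = 1.03 m < h_ss, the level will rise toward this value.)

3.24 m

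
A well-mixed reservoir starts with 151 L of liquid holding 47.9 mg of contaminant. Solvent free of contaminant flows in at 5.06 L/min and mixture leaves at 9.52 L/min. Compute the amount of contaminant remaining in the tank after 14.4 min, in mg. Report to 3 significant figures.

Total volume: dV/dt = Q_in − Q_out = -4.4600 L/min, so V(t) = 151 − 4.4600 t and V(14.4) = 86.776 L.
Species balance (pure solvent in): dm/dt = −Q_out · m/V(t).
Separate: dm/m = −Q_out dt/V(t) ⇒ ln(m/m₀) = −(Q_out/(Q_in−Q_out)) ln(V/V₀).
m = m₀ (V₀/V)^(Q_out/(Q_in−Q_out)) = 47.9 × (151/86.776)^(-2.1345) = 14.683 mg.

14.7 mg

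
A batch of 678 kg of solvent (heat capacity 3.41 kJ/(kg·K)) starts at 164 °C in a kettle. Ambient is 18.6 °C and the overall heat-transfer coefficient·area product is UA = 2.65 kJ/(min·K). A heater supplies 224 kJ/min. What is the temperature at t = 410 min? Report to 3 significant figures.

Lumped-capacitance energy balance: M c_p dT/dt = UA(T_amb − T) + Q̇.
dT/dt = (T_ss − T)/τ with T_ss = T_amb + Q̇/UA = 18.6 + 224/2.65 = 103.13 °C, τ = M c_p/UA = 678·3.41/2.65 = 872.45 min.
Integrating: T(t) = T_ss + (T₀ − T_ss) e^(−t/τ).
T(410) = 103.13 + (60.872)·0.62504 = 141.18 °C.

141 °C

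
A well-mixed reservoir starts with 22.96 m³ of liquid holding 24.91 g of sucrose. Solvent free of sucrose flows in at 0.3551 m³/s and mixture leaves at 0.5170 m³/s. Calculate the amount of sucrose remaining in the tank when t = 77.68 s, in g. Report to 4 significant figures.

1.976 g

Total volume: dV/dt = Q_in − Q_out = -0.161900 m³/s, so V(t) = 22.96 − 0.161900 t and V(77.68) = 10.3836 m³.
Solute balance: dm/dt = 0 − Q_out C = −Q_out m/V(t).
dm/m = −Q_out dt/(V₀ − 0.161900 t); integrating gives ln(m/m₀) = −(Q_out/(Q_in−Q_out)) ln(V/V₀).
m = m₀ (V₀/V)^(Q_out/(Q_in−Q_out)) = 24.91 × (22.96/10.3836)^(-3.19333) = 1.97641 g.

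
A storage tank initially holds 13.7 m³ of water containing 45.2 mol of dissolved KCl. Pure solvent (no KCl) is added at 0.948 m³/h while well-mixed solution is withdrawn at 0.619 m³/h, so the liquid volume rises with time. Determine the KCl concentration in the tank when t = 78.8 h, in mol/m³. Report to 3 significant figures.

Total volume: dV/dt = Q_in − Q_out = 0.32900 m³/h, so V(t) = 13.7 + 0.32900 t and V(78.8) = 39.625 m³.
No KCl enters, so dm/dt = −Q_out · (m/V).
Separate: dm/m = −Q_out dt/V(t) ⇒ ln(m/m₀) = −(Q_out/(Q_in−Q_out)) ln(V/V₀).
m = m₀ (V₀/V)^(Q_out/(Q_in−Q_out)) = 45.2 × (13.7/39.625)^(1.8815) = 6.1279 mol.
C = m/V = 6.1279/39.625 = 0.15465 mol/m³.

0.155 mol/m³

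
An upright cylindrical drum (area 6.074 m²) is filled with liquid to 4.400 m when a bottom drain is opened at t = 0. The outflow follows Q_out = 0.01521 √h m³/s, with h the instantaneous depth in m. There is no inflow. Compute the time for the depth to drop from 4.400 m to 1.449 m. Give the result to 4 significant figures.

With no inflow, A dh/dt = −0.01521 √h.
∫ h^(−1/2) dh = −(0.01521/A) ∫ dt, giving 2√h = 2√h₀ − (0.01521/A) t.
t = 2A(√h₀ − √h)/0.01521 = 2·6.074·(√4.400 − √1.449)/0.01521
  = 12.1480 × (2.09762 − 1.20374) / 0.01521 = 713.923 s.

713.9 s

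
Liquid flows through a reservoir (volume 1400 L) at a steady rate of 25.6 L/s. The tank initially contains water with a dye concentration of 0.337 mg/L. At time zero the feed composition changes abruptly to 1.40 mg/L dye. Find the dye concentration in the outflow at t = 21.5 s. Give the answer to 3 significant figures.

Accumulation = in − out for the solute gives V dC/dt = Q(C_in − C).
Rewrite as dC/dt + C/τ = C_in/τ, τ = V/Q = 54.688 s.
Integrating: C(t) = C_in + (C₀ − C_in) e^(−t/τ).
C(21.5) = 1.40 + (0.337 − 1.40)·e^(−21.5/54.688) = 1.40 + (-1.0630)·0.67493 = 0.68255 mg/L.

0.683 mg/L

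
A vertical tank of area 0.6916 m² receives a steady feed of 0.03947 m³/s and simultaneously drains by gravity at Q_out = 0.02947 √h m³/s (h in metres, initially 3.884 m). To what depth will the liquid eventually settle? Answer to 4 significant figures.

Level balance: A dh/dt = 0.03947 − 0.02947 √h. Setting dh/dt = 0:
Q_in = 0.02947 √h_ss ⇒ √h_ss = 0.03947/0.02947 = 1.33933.
h_ss = 1.33933² = 1.79380 m. (Since h₀ = 3.884 m > h_ss, the level will fall toward this value.)

1.794 m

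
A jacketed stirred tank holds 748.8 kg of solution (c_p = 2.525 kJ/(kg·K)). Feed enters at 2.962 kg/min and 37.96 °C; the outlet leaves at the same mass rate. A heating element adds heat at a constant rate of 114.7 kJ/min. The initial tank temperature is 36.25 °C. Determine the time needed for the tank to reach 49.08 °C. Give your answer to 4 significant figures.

353.2 min

Heat balance on the well-mixed liquid: M c_p dT/dt = ṁ c_p (T_in − T) + 114.7.
τ = M/ṁ = 252.802 min; T_ss = T_in + Q̇/(ṁ c_p) = 53.2962 °C.
T(t) = T_ss + (T₀ − T_ss) e^(−t/τ). Set T = 49.08:
e^(−t/τ) = (49.08 − 53.2962)/(36.25 − 53.2962) = 0.247338
t = −252.802 · ln(0.247338) = 353.164 min.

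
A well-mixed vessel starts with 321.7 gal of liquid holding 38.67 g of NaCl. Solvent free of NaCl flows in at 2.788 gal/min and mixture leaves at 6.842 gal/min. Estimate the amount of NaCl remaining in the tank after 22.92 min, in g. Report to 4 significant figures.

Total volume: dV/dt = Q_in − Q_out = -4.05400 gal/min, so V(t) = 321.7 − 4.05400 t and V(22.92) = 228.782 gal.
Species balance (pure solvent in): dm/dt = −Q_out · m/V(t).
dm/m = −Q_out dt/(V₀ − 4.05400 t); integrating gives ln(m/m₀) = −(Q_out/(Q_in−Q_out)) ln(V/V₀).
m = m₀ (V₀/V)^(Q_out/(Q_in−Q_out)) = 38.67 × (321.7/228.782)^(-1.68772) = 21.7542 g.

21.75 g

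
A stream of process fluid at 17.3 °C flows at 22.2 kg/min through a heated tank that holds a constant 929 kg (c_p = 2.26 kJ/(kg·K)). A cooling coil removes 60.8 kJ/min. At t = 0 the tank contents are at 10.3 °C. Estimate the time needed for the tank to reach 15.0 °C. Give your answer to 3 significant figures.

M c_p dT/dt = ṁ c_p (T_in − T) − Q̇.
τ = M/ṁ = 41.847 min; T_ss = T_in − Q̇/(ṁ c_p) = 16.088 °C.
T(t) = T_ss + (T₀ − T_ss) e^(−t/τ). Set T = 15.0:
e^(−t/τ) = (15.0 − 16.088)/(10.3 − 16.088) = 0.18800
t = −41.847 · ln(0.18800) = 69.939 min.

69.9 min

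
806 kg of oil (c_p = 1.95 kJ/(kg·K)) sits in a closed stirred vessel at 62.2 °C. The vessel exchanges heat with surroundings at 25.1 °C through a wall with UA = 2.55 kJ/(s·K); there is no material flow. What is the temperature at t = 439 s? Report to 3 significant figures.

43.3 °C

M c_p dT/dt = −UA(T − T_amb).
dT/dt = (T_ss − T)/τ with T_ss = T_amb = 25.100 °C, τ = M c_p/UA = 806·1.95/2.55 = 616.35 s.
Solution: T(t) = T_ss + (T₀ − T_ss) e^(−t/τ).
T(439) = 25.100 + (37.100)·0.49054 = 43.299 °C.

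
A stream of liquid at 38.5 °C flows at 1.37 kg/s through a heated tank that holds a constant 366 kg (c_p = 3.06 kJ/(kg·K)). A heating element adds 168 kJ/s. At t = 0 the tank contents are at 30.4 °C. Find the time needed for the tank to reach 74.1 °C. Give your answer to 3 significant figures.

635 s

M c_p dT/dt = ṁ c_p (T_in − T) + Q̇.
τ = M/ṁ = 267.15 s; T_ss = T_in + Q̇/(ṁ c_p) = 78.574 °C.
T(t) = T_ss + (T₀ − T_ss) e^(−t/τ). Set T = 74.1:
e^(−t/τ) = (74.1 − 78.574)/(30.4 − 78.574) = 0.092880
t = −267.15 · ln(0.092880) = 634.88 s.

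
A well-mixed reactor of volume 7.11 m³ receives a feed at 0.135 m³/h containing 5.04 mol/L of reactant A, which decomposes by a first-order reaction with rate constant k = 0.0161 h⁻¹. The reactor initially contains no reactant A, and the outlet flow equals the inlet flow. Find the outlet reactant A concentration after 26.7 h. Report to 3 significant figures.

1.66 mol/L

V dC/dt = Q(C_in − C) − k V C.
This is linear with rate a = Q/V + k = 0.035087 h⁻¹.
C_ss = Q C_in/(Q + kV) = 2.7274 mol/L; C(t) = C_ss + (C₀ − C_ss) e^(−a t).
C(26.7) = 2.7274 + (-2.7274)·e^(−0.035087·26.7) = 2.7274 + (-2.7274)·0.39187 = 1.6586 mol/L.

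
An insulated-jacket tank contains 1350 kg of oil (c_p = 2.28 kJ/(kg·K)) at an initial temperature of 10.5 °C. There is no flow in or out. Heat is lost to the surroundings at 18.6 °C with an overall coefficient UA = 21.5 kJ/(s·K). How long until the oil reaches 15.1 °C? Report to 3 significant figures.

120 s

Unsteady energy balance on the tank contents: M c_p dT/dt = −UA(T − T_amb).
τ = M c_p/UA = 143.16 s; T_ss = T_amb = 18.600 °C.
T(t) = T_ss + (T₀ − T_ss)e^(−t/τ); set T = 15.1:
t = −τ ln[(T − T_ss)/(T₀ − T_ss)] = −143.16 · ln(0.43210) = 120.13 s.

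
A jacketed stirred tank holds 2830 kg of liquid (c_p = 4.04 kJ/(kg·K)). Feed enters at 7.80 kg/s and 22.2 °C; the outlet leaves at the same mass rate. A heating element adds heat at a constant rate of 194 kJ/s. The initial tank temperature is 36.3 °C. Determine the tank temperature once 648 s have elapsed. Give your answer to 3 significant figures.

Unsteady energy balance on the tank contents: M c_p dT/dt = ṁ c_p (T_in − T) + 194.
Rearrange: dT/dt = (T_ss − T)/τ with τ = M/ṁ = 362.82 s and T_ss = T_in + Q̇/(ṁ c_p) = 28.356 °C.
T approaches T_ss exponentially: T(t) = T_ss + (T₀ − T_ss) e^(−t/τ).
T(648) = 28.356 + (7.9436)·e^(−648/362.82) = 28.356 + (7.9436)·0.16763 = 29.688 °C.

29.7 °C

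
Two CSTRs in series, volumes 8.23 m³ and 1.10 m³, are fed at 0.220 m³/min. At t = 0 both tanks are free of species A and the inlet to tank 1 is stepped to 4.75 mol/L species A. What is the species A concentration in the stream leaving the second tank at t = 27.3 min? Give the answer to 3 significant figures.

2.11 mol/L

Species balance on tank i: dCᵢ/dt = (Cᵢ₋₁ − Cᵢ)/τᵢ with τᵢ = Vᵢ/Q.
τ₁ = 8.23/0.220 = 37.409 min; τ₂ = 1.10/0.220 = 5.0000 min.
Solving the cascade with C₁(0)=C₂(0)=0 gives C₂(t) = C_in[1 − (τ₁ e^(−t/τ₁) − τ₂ e^(−t/τ₂))/(τ₁ − τ₂)].
At t = 27.3: e^(−t/τ₁) = 0.48202, e^(−t/τ₂) = 0.0042536.
C₂ = 4.75·[1 − (37.409·0.48202 − 5.0000·0.0042536)/(32.409)] = 4.75·0.44427 = 2.1103 mol/L.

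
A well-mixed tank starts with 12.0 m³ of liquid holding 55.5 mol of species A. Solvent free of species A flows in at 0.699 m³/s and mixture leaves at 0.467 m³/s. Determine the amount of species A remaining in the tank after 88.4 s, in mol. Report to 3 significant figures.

Total volume: dV/dt = Q_in − Q_out = 0.23200 m³/s, so V(t) = 12.0 + 0.23200 t and V(88.4) = 32.509 m³.
No species A enters, so dm/dt = −Q_out · (m/V).
Separate: dm/m = −Q_out dt/V(t) ⇒ ln(m/m₀) = −(Q_out/(Q_in−Q_out)) ln(V/V₀).
m = m₀ (V₀/V)^(Q_out/(Q_in−Q_out)) = 55.5 × (12.0/32.509)^(2.0129) = 7.4655 mol.

7.47 mol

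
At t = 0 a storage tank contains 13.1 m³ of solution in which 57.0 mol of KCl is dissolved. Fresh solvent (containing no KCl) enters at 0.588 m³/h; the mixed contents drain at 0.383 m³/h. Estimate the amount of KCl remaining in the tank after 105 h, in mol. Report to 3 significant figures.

9.27 mol

Total volume: dV/dt = Q_in − Q_out = 0.20500 m³/h, so V(t) = 13.1 + 0.20500 t and V(105) = 34.625 m³.
No KCl enters, so dm/dt = −Q_out · (m/V).
Separate: dm/m = −Q_out dt/V(t) ⇒ ln(m/m₀) = −(Q_out/(Q_in−Q_out)) ln(V/V₀).
m = m₀ (V₀/V)^(Q_out/(Q_in−Q_out)) = 57.0 × (13.1/34.625)^(1.8683) = 9.2733 mol.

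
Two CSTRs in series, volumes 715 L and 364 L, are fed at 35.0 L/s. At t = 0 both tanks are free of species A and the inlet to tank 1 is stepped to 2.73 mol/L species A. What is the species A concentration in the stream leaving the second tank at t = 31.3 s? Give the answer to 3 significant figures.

Time constants: τᵢ = Vᵢ/Q for each well-mixed tank.
τ₁ = 715/35.0 = 20.429 s; τ₂ = 364/35.0 = 10.400 s.
Solving the cascade with C₁(0)=C₂(0)=0 gives C₂(t) = C_in[1 − (τ₁ e^(−t/τ₁) − τ₂ e^(−t/τ₂))/(τ₁ − τ₂)].
At t = 31.3: e^(−t/τ₁) = 0.21607, e^(−t/τ₂) = 0.049311.
C₂ = 2.73·[1 − (20.429·0.21607 − 10.400·0.049311)/(10.029)] = 2.73·0.61100 = 1.6680 mol/L.

1.67 mol/L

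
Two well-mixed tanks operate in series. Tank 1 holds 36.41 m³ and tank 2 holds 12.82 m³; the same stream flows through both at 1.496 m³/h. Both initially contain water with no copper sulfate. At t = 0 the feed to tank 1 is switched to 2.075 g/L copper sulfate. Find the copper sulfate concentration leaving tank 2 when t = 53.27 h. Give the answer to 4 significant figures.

1.718 g/L

Each tank obeys Vᵢ dCᵢ/dt = Q(Cᵢ₋₁ − Cᵢ), so τᵢ = Vᵢ/Q.
τ₁ = 36.41/1.496 = 24.3382 h; τ₂ = 12.82/1.496 = 8.56952 h.
Tank 1: C₁ = C_in(1 − e^(−t/τ₁)). Tank 2 (τ₁ ≠ τ₂): C₂ = C_in[1 − (τ₁ e^(−t/τ₁) − τ₂ e^(−t/τ₂))/(τ₁ − τ₂)].
At t = 53.27: e^(−t/τ₁) = 0.112058, e^(−t/τ₂) = 0.00199678.
C₂ = 2.075·[1 − (24.3382·0.112058 − 8.56952·0.00199678)/(15.7687)] = 2.075·0.828129 = 1.71837 g/L.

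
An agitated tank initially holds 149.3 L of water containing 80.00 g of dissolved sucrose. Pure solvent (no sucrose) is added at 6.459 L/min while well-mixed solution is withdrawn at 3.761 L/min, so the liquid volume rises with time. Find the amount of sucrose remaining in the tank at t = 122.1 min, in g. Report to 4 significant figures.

Let m(t) be the amount of sucrose. Volume: V(t) = V₀ + (Q_in − Q_out) t = 149.3 + 2.69800 t; V(122.1) = 478.726 L.
Species balance (pure solvent in): dm/dt = −Q_out · m/V(t).
dm/m = −Q_out dt/(V₀ + 2.69800 t); integrating gives ln(m/m₀) = −(Q_out/(Q_in−Q_out)) ln(V/V₀).
m = m₀ (V₀/V)^(Q_out/(Q_in−Q_out)) = 80.00 × (149.3/478.726)^(1.39400) = 15.7649 g.

15.76 g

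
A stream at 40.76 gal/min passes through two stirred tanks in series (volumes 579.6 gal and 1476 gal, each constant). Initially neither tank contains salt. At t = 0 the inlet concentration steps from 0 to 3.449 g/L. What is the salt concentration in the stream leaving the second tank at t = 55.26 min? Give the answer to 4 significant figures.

Species balance on tank i: dCᵢ/dt = (Cᵢ₋₁ − Cᵢ)/τᵢ with τᵢ = Vᵢ/Q.
τ₁ = 579.6/40.76 = 14.2198 min; τ₂ = 1476/40.76 = 36.2120 min.
Solving the cascade with C₁(0)=C₂(0)=0 gives C₂(t) = C_in[1 − (τ₁ e^(−t/τ₁) − τ₂ e^(−t/τ₂))/(τ₁ − τ₂)].
At t = 55.26: e^(−t/τ₁) = 0.0205247, e^(−t/τ₂) = 0.217400.
C₂ = 3.449·[1 − (14.2198·0.0205247 − 36.2120·0.217400)/(-21.9921)] = 3.449·0.655303 = 2.26014 g/L.

2.260 g/L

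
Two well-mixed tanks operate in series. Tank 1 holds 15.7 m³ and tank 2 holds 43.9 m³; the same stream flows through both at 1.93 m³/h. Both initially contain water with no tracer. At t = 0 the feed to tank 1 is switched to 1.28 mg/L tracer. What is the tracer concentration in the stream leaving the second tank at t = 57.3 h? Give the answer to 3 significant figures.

1.12 mg/L

Time constants: τᵢ = Vᵢ/Q for each well-mixed tank.
τ₁ = 15.7/1.93 = 8.1347 h; τ₂ = 43.9/1.93 = 22.746 h.
Solving the cascade with C₁(0)=C₂(0)=0 gives C₂(t) = C_in[1 − (τ₁ e^(−t/τ₁) − τ₂ e^(−t/τ₂))/(τ₁ − τ₂)].
At t = 57.3: e^(−t/τ₁) = 0.00087273, e^(−t/τ₂) = 0.080531.
C₂ = 1.28·[1 − (8.1347·0.00087273 − 22.746·0.080531)/(-14.611)] = 1.28·0.87512 = 1.1202 mg/L.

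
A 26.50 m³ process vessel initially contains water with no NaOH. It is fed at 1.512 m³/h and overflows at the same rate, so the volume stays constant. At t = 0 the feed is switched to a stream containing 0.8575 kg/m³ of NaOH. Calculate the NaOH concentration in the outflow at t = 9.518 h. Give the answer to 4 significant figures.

0.3593 kg/m³

Mass balance on the solute (V constant): V dC/dt = Q(C_in − C).
So dC/dt = (C_in − C)/τ with τ = V/Q = 26.50/1.512 = 17.5265 h.
Integrating: C(t) = C_in + (C₀ − C_in) e^(−t/τ).
C(9.518) = 0.8575 + (0 − 0.8575)·e^(−9.518/17.5265) = 0.8575 + (-0.857500)·0.580965 = 0.359323 kg/m³.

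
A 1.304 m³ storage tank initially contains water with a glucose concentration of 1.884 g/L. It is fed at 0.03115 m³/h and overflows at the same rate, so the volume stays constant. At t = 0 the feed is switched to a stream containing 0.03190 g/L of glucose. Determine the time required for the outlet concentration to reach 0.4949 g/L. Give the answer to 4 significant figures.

Transient balance on the dissolved component: V dC/dt = Q(C_in − C), so τ = V/Q = 41.8620 h.
C(t) = C_in + (C₀ − C_in) e^(−t/τ). Set C = 0.4949 and solve for t:
e^(−t/τ) = (C − C_in)/(C₀ − C_in) = (0.4949 − 0.03190)/(1.884 − 0.03190) = 0.249987
t = −τ ln(…) = 41.8620 × 1.38635 = 58.0353 h.

58.04 h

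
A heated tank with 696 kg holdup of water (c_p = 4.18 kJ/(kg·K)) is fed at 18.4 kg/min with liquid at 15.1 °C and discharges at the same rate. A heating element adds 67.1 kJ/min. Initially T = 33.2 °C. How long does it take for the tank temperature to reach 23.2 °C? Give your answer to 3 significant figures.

32.9 min

First-law balance (no shaft work): M c_p dT/dt = ṁ c_p (T_in − T) + 67.1.
τ = M/ṁ = 37.826 min; T_ss = T_in + Q̇/(ṁ c_p) = 15.972 °C.
T(t) = T_ss + (T₀ − T_ss) e^(−t/τ). Set T = 23.2:
e^(−t/τ) = (23.2 − 15.972)/(33.2 − 15.972) = 0.41954
t = −37.826 · ln(0.41954) = 32.856 min.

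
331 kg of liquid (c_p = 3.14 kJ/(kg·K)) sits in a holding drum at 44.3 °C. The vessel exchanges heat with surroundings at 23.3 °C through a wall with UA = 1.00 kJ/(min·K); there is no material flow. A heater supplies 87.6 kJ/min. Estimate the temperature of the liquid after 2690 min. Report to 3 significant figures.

Lumped-capacitance energy balance: M c_p dT/dt = UA(T_amb − T) + Q̇.
dT/dt = (T_ss − T)/τ with T_ss = T_amb + Q̇/UA = 23.3 + 87.6/1.00 = 110.90 °C, τ = M c_p/UA = 331·3.14/1.00 = 1039.3 min.
Solution: T(t) = T_ss + (T₀ − T_ss) e^(−t/τ).
T(2690) = 110.90 + (-66.600)·0.075157 = 105.89 °C.

106 °C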